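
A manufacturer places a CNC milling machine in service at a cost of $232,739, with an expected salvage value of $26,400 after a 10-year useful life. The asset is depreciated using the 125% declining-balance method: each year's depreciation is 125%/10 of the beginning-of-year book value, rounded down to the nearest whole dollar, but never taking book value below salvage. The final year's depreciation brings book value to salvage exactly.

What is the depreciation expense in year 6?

$14,922

Depreciable base = $232,739 − $26,400 = $206,339.
Year 1: ⌊$232,739 × 125%/10⌋ = $29,092. Book value $203,647.
Year 2: ⌊$203,647 × 125%/10⌋ = $25,455. Book value $178,192.
Year 3: ⌊$178,192 × 125%/10⌋ = $22,274. Book value $155,918.
Year 4: ⌊$155,918 × 125%/10⌋ = $19,489. Book value $136,429.
Year 5: ⌊$136,429 × 125%/10⌋ = $17,053. Book value $119,376.
Year 6: ⌊$119,376 × 125%/10⌋ = $14,922. Book value $104,454.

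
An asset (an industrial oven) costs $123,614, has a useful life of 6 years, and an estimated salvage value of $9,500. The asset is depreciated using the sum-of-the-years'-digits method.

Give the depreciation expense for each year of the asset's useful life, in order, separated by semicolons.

Depreciable base = $123,614 − $9,500 = $114,114.
Sum of the years' digits = 6+5+4+3+2+1 = 21.
Year 1: $114,114 × 6/21 = $32,604. Book value $91,010.
Year 2: $114,114 × 5/21 = $27,170. Book value $63,840.
Year 3: $114,114 × 4/21 = $21,736. Book value $42,104.
Year 4: $114,114 × 3/21 = $16,302. Book value $25,802.
Year 5: $114,114 × 2/21 = $10,868. Book value $14,934.
Year 6: $114,114 × 1/21 = $5,434. Book value $9,500.

$32,604; $27,170; $21,736; $16,302; $10,868; $5,434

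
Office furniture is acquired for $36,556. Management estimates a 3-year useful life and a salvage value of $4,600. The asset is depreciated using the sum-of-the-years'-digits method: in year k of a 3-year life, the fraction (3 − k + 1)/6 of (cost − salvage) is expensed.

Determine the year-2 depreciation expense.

Depreciable base = $36,556 − $4,600 = $31,956.
Sum of the years' digits = 3+2+1 = 6.
Year 1: $31,956 × 3/6 = $15,978. Book value $20,578.
Year 2: $31,956 × 2/6 = $10,652. Book value $9,926.

$10,652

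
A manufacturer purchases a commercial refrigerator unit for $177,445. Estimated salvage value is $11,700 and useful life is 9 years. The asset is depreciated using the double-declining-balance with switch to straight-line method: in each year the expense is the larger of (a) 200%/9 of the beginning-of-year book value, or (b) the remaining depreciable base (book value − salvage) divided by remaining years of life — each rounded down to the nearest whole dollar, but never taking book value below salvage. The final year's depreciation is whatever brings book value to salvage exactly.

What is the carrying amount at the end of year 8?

$20,895

Depreciable base = $177,445 − $11,700 = $165,745.
Year 1: DB = ⌊$177,445 × 200%/9⌋ = $39,432; SL = ⌊$165,745/9⌋ = $18,416 → take DB $39,432. Book value $138,013.
Year 2: DB = ⌊$138,013 × 200%/9⌋ = $30,669; SL = ⌊$126,313/8⌋ = $15,789 → take DB $30,669. Book value $107,344.
Year 3: DB = ⌊$107,344 × 200%/9⌋ = $23,854; SL = ⌊$95,644/7⌋ = $13,663 → take DB $23,854. Book value $83,490.
Year 4: DB = ⌊$83,490 × 200%/9⌋ = $18,553; SL = ⌊$71,790/6⌋ = $11,965 → take DB $18,553. Book value $64,937.
Year 5: DB = ⌊$64,937 × 200%/9⌋ = $14,430; SL = ⌊$53,237/5⌋ = $10,647 → take DB $14,430. Book value $50,507.
Year 6: DB = ⌊$50,507 × 200%/9⌋ = $11,223; SL = ⌊$38,807/4⌋ = $9,701 → take DB $11,223. Book value $39,284.
Year 7: DB = ⌊$39,284 × 200%/9⌋ = $8,729; SL = ⌊$27,584/3⌋ = $9,194 → take SL $9,194. Book value $30,090.
Year 8: DB = ⌊$30,090 × 200%/9⌋ = $6,686; SL = ⌊$18,390/2⌋ = $9,195 → take SL $9,195. Book value $20,895.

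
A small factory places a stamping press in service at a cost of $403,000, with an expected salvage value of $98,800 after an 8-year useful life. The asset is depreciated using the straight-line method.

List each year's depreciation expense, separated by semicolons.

Depreciable base = $403,000 − $98,800 = $304,200.
Annual expense = $304,200 / 8 = $38,025.
End of year 1: book value $364,975.
End of year 2: book value $326,950.
End of year 3: book value $288,925.
End of year 4: book value $250,900.
End of year 5: book value $212,875.
End of year 6: book value $174,850.
End of year 7: book value $136,825.
End of year 8: book value $98,800.

$38,025; $38,025; $38,025; $38,025; $38,025; $38,025; $38,025; $38,025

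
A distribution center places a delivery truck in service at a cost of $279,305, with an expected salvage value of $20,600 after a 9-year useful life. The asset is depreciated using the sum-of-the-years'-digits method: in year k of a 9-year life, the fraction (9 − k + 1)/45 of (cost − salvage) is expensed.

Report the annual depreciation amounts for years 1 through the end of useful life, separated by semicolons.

$51,741; $45,992; $40,243; $34,494; $28,745; $22,996; $17,247; $11,498; $5,749

Depreciable base = $279,305 − $20,600 = $258,705.
Sum of the years' digits = 9+8+7+6+5+4+3+2+1 = 45.
Year 1: $258,705 × 9/45 = $51,741. Book value $227,564.
Year 2: $258,705 × 8/45 = $45,992. Book value $181,572.
Year 3: $258,705 × 7/45 = $40,243. Book value $141,329.
Year 4: $258,705 × 6/45 = $34,494. Book value $106,835.
Year 5: $258,705 × 5/45 = $28,745. Book value $78,090.
Year 6: $258,705 × 4/45 = $22,996. Book value $55,094.
Year 7: $258,705 × 3/45 = $17,247. Book value $37,847.
Year 8: $258,705 × 2/45 = $11,498. Book value $26,349.
Year 9: $258,705 × 1/45 = $5,749. Book value $20,600.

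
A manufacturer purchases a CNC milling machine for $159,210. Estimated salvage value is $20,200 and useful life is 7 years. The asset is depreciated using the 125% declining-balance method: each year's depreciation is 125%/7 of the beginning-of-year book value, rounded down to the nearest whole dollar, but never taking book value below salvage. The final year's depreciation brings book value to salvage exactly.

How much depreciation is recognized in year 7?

Depreciable base = $159,210 − $20,200 = $139,010.
Year 1: ⌊$159,210 × 125%/7⌋ = $28,430. Book value $130,780.
Year 2: ⌊$130,780 × 125%/7⌋ = $23,353. Book value $107,427.
Year 3: ⌊$107,427 × 125%/7⌋ = $19,183. Book value $88,244.
Year 4: ⌊$88,244 × 125%/7⌋ = $15,757. Book value $72,487.
Year 5: ⌊$72,487 × 125%/7⌋ = $12,944. Book value $59,543.
Year 6: ⌊$59,543 × 125%/7⌋ = $10,632. Book value $48,911.
Year 7 (final): $48,911 − $20,200 = $28,711. Book value $20,200.

$28,711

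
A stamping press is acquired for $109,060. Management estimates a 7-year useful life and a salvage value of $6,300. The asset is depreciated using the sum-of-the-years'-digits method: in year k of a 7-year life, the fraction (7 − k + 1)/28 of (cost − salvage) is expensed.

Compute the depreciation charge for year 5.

Depreciable base = $109,060 − $6,300 = $102,760.
Sum of the years' digits = 7+6+5+4+3+2+1 = 28.
Year 1: $102,760 × 7/28 = $25,690. Book value $83,370.
Year 2: $102,760 × 6/28 = $22,020. Book value $61,350.
Year 3: $102,760 × 5/28 = $18,350. Book value $43,000.
Year 4: $102,760 × 4/28 = $14,680. Book value $28,320.
Year 5: $102,760 × 3/28 = $11,010. Book value $17,310.

$11,010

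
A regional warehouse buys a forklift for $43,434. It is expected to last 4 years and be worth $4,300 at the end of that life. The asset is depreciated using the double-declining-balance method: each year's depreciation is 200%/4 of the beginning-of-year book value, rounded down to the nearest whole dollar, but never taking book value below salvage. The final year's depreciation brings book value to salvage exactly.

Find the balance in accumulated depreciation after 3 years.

Depreciable base = $43,434 − $4,300 = $39,134.
Year 1: ⌊$43,434 × 200%/4⌋ = $21,717. Book value $21,717.
Year 2: ⌊$21,717 × 200%/4⌋ = $10,858. Book value $10,859.
Year 3: ⌊$10,859 × 200%/4⌋ = $5,429. Book value $5,430.
Accumulated through year 3 = $43,434 − $5,430 = $38,004.

$38,004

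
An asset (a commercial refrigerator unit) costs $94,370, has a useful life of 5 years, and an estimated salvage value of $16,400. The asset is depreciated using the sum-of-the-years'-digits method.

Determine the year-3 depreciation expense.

$15,594

Depreciable base = $94,370 − $16,400 = $77,970.
Sum of the years' digits = 5+4+3+2+1 = 15.
Year 1: $77,970 × 5/15 = $25,990. Book value $68,380.
Year 2: $77,970 × 4/15 = $20,792. Book value $47,588.
Year 3: $77,970 × 3/15 = $15,594. Book value $31,994.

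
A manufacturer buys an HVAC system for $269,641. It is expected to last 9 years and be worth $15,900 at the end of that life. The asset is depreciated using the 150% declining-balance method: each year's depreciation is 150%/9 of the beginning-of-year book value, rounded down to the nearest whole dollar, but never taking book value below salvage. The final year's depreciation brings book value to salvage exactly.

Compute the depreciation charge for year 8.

$12,542

Depreciable base = $269,641 − $15,900 = $253,741.
Year 1: ⌊$269,641 × 150%/9⌋ = $44,940. Book value $224,701.
Year 2: ⌊$224,701 × 150%/9⌋ = $37,450. Book value $187,251.
Year 3: ⌊$187,251 × 150%/9⌋ = $31,208. Book value $156,043.
Year 4: ⌊$156,043 × 150%/9⌋ = $26,007. Book value $130,036.
Year 5: ⌊$130,036 × 150%/9⌋ = $21,672. Book value $108,364.
Year 6: ⌊$108,364 × 150%/9⌋ = $18,060. Book value $90,304.
Year 7: ⌊$90,304 × 150%/9⌋ = $15,050. Book value $75,254.
Year 8: ⌊$75,254 × 150%/9⌋ = $12,542. Book value $62,712.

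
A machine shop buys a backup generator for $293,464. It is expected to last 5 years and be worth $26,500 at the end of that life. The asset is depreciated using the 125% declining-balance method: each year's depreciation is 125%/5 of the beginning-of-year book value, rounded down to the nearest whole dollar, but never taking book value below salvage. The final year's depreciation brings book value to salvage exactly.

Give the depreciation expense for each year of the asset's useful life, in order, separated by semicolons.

Depreciable base = $293,464 − $26,500 = $266,964.
Year 1: ⌊$293,464 × 125%/5⌋ = $73,366. Book value $220,098.
Year 2: ⌊$220,098 × 125%/5⌋ = $55,024. Book value $165,074.
Year 3: ⌊$165,074 × 125%/5⌋ = $41,268. Book value $123,806.
Year 4: ⌊$123,806 × 125%/5⌋ = $30,951. Book value $92,855.
Year 5 (final): $92,855 − $26,500 = $66,355. Book value $26,500.

$73,366; $55,024; $41,268; $30,951; $66,355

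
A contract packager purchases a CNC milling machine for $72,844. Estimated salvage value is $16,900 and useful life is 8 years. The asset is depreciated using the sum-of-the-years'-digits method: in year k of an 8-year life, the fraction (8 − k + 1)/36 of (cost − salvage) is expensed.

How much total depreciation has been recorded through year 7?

Depreciable base = $72,844 − $16,900 = $55,944.
Sum of the years' digits = 8+7+6+5+4+3+2+1 = 36.
Year 1: $55,944 × 8/36 = $12,432. Book value $60,412.
Year 2: $55,944 × 7/36 = $10,878. Book value $49,534.
Year 3: $55,944 × 6/36 = $9,324. Book value $40,210.
Year 4: $55,944 × 5/36 = $7,770. Book value $32,440.
Year 5: $55,944 × 4/36 = $6,216. Book value $26,224.
Year 6: $55,944 × 3/36 = $4,662. Book value $21,562.
Year 7: $55,944 × 2/36 = $3,108. Book value $18,454.
Accumulated through year 7 = $72,844 − $18,454 = $54,390.

$54,390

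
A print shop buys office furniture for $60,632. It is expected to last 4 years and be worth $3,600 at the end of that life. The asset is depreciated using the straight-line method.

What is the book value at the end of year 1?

Depreciable base = $60,632 − $3,600 = $57,032.
Annual expense = $57,032 / 4 = $14,258.
End of year 1: book value $46,374.

$46,374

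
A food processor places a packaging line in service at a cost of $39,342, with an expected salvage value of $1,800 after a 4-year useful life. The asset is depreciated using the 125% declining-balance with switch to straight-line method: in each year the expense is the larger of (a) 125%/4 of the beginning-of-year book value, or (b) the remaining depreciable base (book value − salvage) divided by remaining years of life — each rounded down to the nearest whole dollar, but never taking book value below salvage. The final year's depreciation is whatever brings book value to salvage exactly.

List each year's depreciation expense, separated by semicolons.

$12,294; $8,452; $8,398; $8,398

Depreciable base = $39,342 − $1,800 = $37,542.
Year 1: DB = ⌊$39,342 × 125%/4⌋ = $12,294; SL = ⌊$37,542/4⌋ = $9,385 → take DB $12,294. Book value $27,048.
Year 2: DB = ⌊$27,048 × 125%/4⌋ = $8,452; SL = ⌊$25,248/3⌋ = $8,416 → take DB $8,452. Book value $18,596.
Year 3: DB = ⌊$18,596 × 125%/4⌋ = $5,811; SL = ⌊$16,796/2⌋ = $8,398 → take SL $8,398. Book value $10,198.
Year 4 (final): $10,198 − $1,800 = $8,398. Book value $1,800.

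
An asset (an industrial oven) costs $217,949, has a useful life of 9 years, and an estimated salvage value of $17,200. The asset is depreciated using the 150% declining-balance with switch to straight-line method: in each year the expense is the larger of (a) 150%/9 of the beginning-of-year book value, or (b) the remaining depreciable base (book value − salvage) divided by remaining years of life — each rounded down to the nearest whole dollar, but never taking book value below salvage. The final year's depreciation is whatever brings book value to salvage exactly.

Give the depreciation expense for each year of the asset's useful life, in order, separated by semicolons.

$36,324; $30,270; $25,225; $21,021; $17,581; $17,582; $17,582; $17,582; $17,582

Depreciable base = $217,949 − $17,200 = $200,749.
Year 1: DB = ⌊$217,949 × 150%/9⌋ = $36,324; SL = ⌊$200,749/9⌋ = $22,305 → take DB $36,324. Book value $181,625.
Year 2: DB = ⌊$181,625 × 150%/9⌋ = $30,270; SL = ⌊$164,425/8⌋ = $20,553 → take DB $30,270. Book value $151,355.
Year 3: DB = ⌊$151,355 × 150%/9⌋ = $25,225; SL = ⌊$134,155/7⌋ = $19,165 → take DB $25,225. Book value $126,130.
Year 4: DB = ⌊$126,130 × 150%/9⌋ = $21,021; SL = ⌊$108,930/6⌋ = $18,155 → take DB $21,021. Book value $105,109.
Year 5: DB = ⌊$105,109 × 150%/9⌋ = $17,518; SL = ⌊$87,909/5⌋ = $17,581 → take SL $17,581. Book value $87,528.
Year 6: DB = ⌊$87,528 × 150%/9⌋ = $14,588; SL = ⌊$70,328/4⌋ = $17,582 → take SL $17,582. Book value $69,946.
Year 7: DB = ⌊$69,946 × 150%/9⌋ = $11,657; SL = ⌊$52,746/3⌋ = $17,582 → take SL $17,582. Book value $52,364.
Year 8: DB = ⌊$52,364 × 150%/9⌋ = $8,727; SL = ⌊$35,164/2⌋ = $17,582 → take SL $17,582. Book value $34,782.
Year 9 (final): $34,782 − $17,200 = $17,582. Book value $17,200.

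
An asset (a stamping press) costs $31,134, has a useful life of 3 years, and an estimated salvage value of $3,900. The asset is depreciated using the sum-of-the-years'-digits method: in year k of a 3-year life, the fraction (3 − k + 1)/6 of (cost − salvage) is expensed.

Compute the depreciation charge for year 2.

$9,078

Depreciable base = $31,134 − $3,900 = $27,234.
Sum of the years' digits = 3+2+1 = 6.
Year 1: $27,234 × 3/6 = $13,617. Book value $17,517.
Year 2: $27,234 × 2/6 = $9,078. Book value $8,439.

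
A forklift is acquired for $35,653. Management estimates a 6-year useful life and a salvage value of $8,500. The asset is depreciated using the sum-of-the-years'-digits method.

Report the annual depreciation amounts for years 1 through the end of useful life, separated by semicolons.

Depreciable base = $35,653 − $8,500 = $27,153.
Sum of the years' digits = 6+5+4+3+2+1 = 21.
Year 1: $27,153 × 6/21 = $7,758. Book value $27,895.
Year 2: $27,153 × 5/21 = $6,465. Book value $21,430.
Year 3: $27,153 × 4/21 = $5,172. Book value $16,258.
Year 4: $27,153 × 3/21 = $3,879. Book value $12,379.
Year 5: $27,153 × 2/21 = $2,586. Book value $9,793.
Year 6: $27,153 × 1/21 = $1,293. Book value $8,500.

$7,758; $6,465; $5,172; $3,879; $2,586; $1,293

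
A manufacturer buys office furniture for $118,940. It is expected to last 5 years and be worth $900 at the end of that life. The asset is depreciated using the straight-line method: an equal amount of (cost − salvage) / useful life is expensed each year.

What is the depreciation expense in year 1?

Depreciable base = $118,940 − $900 = $118,040.
Annual expense = $118,040 / 5 = $23,608.

$23,608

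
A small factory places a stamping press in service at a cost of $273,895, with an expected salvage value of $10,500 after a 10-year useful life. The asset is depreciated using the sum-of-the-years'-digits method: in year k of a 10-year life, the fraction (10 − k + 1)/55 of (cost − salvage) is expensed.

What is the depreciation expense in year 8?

$14,367

Depreciable base = $273,895 − $10,500 = $263,395.
Sum of the years' digits = 10+9+8+7+6+5+4+3+2+1 = 55.
Year 1: $263,395 × 10/55 = $47,890. Book value $226,005.
Year 2: $263,395 × 9/55 = $43,101. Book value $182,904.
Year 3: $263,395 × 8/55 = $38,312. Book value $144,592.
Year 4: $263,395 × 7/55 = $33,523. Book value $111,069.
Year 5: $263,395 × 6/55 = $28,734. Book value $82,335.
Year 6: $263,395 × 5/55 = $23,945. Book value $58,390.
Year 7: $263,395 × 4/55 = $19,156. Book value $39,234.
Year 8: $263,395 × 3/55 = $14,367. Book value $24,867.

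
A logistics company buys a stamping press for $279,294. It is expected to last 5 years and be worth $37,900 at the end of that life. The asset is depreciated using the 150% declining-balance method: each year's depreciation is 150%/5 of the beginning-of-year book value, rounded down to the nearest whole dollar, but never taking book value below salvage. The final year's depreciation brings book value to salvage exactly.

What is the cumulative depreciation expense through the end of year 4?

$212,234

Depreciable base = $279,294 − $37,900 = $241,394.
Year 1: ⌊$279,294 × 150%/5⌋ = $83,788. Book value $195,506.
Year 2: ⌊$195,506 × 150%/5⌋ = $58,651. Book value $136,855.
Year 3: ⌊$136,855 × 150%/5⌋ = $41,056. Book value $95,799.
Year 4: ⌊$95,799 × 150%/5⌋ = $28,739. Book value $67,060.
Accumulated through year 4 = $279,294 − $67,060 = $212,234.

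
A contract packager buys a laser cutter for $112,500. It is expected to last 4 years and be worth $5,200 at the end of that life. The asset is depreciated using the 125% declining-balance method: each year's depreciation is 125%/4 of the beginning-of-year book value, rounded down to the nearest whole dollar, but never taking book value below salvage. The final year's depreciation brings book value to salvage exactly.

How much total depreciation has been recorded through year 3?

$75,942

Depreciable base = $112,500 − $5,200 = $107,300.
Year 1: ⌊$112,500 × 125%/4⌋ = $35,156. Book value $77,344.
Year 2: ⌊$77,344 × 125%/4⌋ = $24,170. Book value $53,174.
Year 3: ⌊$53,174 × 125%/4⌋ = $16,616. Book value $36,558.
Accumulated through year 3 = $112,500 − $36,558 = $75,942.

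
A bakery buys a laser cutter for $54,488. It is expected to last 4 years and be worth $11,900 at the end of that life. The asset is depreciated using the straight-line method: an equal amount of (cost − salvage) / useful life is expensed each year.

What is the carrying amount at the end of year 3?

$22,547

Depreciable base = $54,488 − $11,900 = $42,588.
Annual expense = $42,588 / 4 = $10,647.
End of year 1: book value $43,841.
End of year 2: book value $33,194.
End of year 3: book value $22,547.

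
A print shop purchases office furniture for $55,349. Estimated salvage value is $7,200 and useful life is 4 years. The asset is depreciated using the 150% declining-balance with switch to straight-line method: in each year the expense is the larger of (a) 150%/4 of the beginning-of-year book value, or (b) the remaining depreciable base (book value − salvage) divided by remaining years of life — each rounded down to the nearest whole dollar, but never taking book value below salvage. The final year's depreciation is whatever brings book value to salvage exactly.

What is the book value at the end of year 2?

Depreciable base = $55,349 − $7,200 = $48,149.
Year 1: DB = ⌊$55,349 × 150%/4⌋ = $20,755; SL = ⌊$48,149/4⌋ = $12,037 → take DB $20,755. Book value $34,594.
Year 2: DB = ⌊$34,594 × 150%/4⌋ = $12,972; SL = ⌊$27,394/3⌋ = $9,131 → take DB $12,972. Book value $21,622.

$21,622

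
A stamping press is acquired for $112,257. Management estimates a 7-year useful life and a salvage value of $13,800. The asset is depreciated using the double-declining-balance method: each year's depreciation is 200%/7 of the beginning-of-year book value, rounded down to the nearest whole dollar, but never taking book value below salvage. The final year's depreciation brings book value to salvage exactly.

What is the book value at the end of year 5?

Depreciable base = $112,257 − $13,800 = $98,457.
Year 1: ⌊$112,257 × 200%/7⌋ = $32,073. Book value $80,184.
Year 2: ⌊$80,184 × 200%/7⌋ = $22,909. Book value $57,275.
Year 3: ⌊$57,275 × 200%/7⌋ = $16,364. Book value $40,911.
Year 4: ⌊$40,911 × 200%/7⌋ = $11,688. Book value $29,223.
Year 5: ⌊$29,223 × 200%/7⌋ = $8,349. Book value $20,874.

$20,874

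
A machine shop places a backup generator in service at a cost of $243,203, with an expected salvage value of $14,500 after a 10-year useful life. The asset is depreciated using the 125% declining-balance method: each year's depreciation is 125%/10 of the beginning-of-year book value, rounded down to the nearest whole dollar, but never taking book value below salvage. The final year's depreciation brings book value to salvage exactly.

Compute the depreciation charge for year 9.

$10,446

Depreciable base = $243,203 − $14,500 = $228,703.
Year 1: ⌊$243,203 × 125%/10⌋ = $30,400. Book value $212,803.
Year 2: ⌊$212,803 × 125%/10⌋ = $26,600. Book value $186,203.
Year 3: ⌊$186,203 × 125%/10⌋ = $23,275. Book value $162,928.
Year 4: ⌊$162,928 × 125%/10⌋ = $20,366. Book value $142,562.
Year 5: ⌊$142,562 × 125%/10⌋ = $17,820. Book value $124,742.
Year 6: ⌊$124,742 × 125%/10⌋ = $15,592. Book value $109,150.
Year 7: ⌊$109,150 × 125%/10⌋ = $13,643. Book value $95,507.
Year 8: ⌊$95,507 × 125%/10⌋ = $11,938. Book value $83,569.
Year 9: ⌊$83,569 × 125%/10⌋ = $10,446. Book value $73,123.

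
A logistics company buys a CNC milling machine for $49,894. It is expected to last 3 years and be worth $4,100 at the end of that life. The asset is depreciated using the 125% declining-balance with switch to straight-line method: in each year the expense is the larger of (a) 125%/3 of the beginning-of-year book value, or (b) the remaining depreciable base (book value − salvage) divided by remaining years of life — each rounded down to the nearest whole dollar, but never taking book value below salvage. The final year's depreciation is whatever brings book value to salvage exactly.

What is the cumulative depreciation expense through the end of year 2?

$33,291

Depreciable base = $49,894 − $4,100 = $45,794.
Year 1: DB = ⌊$49,894 × 125%/3⌋ = $20,789; SL = ⌊$45,794/3⌋ = $15,264 → take DB $20,789. Book value $29,105.
Year 2: DB = ⌊$29,105 × 125%/3⌋ = $12,127; SL = ⌊$25,005/2⌋ = $12,502 → take SL $12,502. Book value $16,603.
Accumulated through year 2 = $49,894 − $16,603 = $33,291.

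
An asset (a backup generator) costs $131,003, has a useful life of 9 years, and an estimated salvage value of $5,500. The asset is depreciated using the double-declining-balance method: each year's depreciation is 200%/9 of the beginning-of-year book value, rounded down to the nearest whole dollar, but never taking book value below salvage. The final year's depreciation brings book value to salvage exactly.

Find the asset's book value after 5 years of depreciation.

Depreciable base = $131,003 − $5,500 = $125,503.
Year 1: ⌊$131,003 × 200%/9⌋ = $29,111. Book value $101,892.
Year 2: ⌊$101,892 × 200%/9⌋ = $22,642. Book value $79,250.
Year 3: ⌊$79,250 × 200%/9⌋ = $17,611. Book value $61,639.
Year 4: ⌊$61,639 × 200%/9⌋ = $13,697. Book value $47,942.
Year 5: ⌊$47,942 × 200%/9⌋ = $10,653. Book value $37,289.

$37,289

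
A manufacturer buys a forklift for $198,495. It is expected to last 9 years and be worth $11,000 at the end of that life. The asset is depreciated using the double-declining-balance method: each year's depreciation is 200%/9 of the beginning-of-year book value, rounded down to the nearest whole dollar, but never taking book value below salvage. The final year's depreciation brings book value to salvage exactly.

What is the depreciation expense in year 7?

Depreciable base = $198,495 − $11,000 = $187,495.
Year 1: ⌊$198,495 × 200%/9⌋ = $44,110. Book value $154,385.
Year 2: ⌊$154,385 × 200%/9⌋ = $34,307. Book value $120,078.
Year 3: ⌊$120,078 × 200%/9⌋ = $26,684. Book value $93,394.
Year 4: ⌊$93,394 × 200%/9⌋ = $20,754. Book value $72,640.
Year 5: ⌊$72,640 × 200%/9⌋ = $16,142. Book value $56,498.
Year 6: ⌊$56,498 × 200%/9⌋ = $12,555. Book value $43,943.
Year 7: ⌊$43,943 × 200%/9⌋ = $9,765. Book value $34,178.

$9,765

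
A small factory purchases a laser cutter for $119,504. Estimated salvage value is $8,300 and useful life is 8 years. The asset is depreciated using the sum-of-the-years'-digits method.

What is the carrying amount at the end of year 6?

Depreciable base = $119,504 − $8,300 = $111,204.
Sum of the years' digits = 8+7+6+5+4+3+2+1 = 36.
Year 1: $111,204 × 8/36 = $24,712. Book value $94,792.
Year 2: $111,204 × 7/36 = $21,623. Book value $73,169.
Year 3: $111,204 × 6/36 = $18,534. Book value $54,635.
Year 4: $111,204 × 5/36 = $15,445. Book value $39,190.
Year 5: $111,204 × 4/36 = $12,356. Book value $26,834.
Year 6: $111,204 × 3/36 = $9,267. Book value $17,567.

$17,567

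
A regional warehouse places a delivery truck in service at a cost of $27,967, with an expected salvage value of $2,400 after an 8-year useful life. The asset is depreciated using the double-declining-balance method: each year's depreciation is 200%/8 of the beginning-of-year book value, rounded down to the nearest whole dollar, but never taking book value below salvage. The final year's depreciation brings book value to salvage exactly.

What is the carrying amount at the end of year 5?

Depreciable base = $27,967 − $2,400 = $25,567.
Year 1: ⌊$27,967 × 200%/8⌋ = $6,991. Book value $20,976.
Year 2: ⌊$20,976 × 200%/8⌋ = $5,244. Book value $15,732.
Year 3: ⌊$15,732 × 200%/8⌋ = $3,933. Book value $11,799.
Year 4: ⌊$11,799 × 200%/8⌋ = $2,949. Book value $8,850.
Year 5: ⌊$8,850 × 200%/8⌋ = $2,212. Book value $6,638.

$6,638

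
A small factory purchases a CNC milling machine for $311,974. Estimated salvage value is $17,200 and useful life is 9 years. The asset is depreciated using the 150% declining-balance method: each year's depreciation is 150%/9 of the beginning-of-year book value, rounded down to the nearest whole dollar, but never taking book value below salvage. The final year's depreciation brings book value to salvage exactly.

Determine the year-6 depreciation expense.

$20,896

Depreciable base = $311,974 − $17,200 = $294,774.
Year 1: ⌊$311,974 × 150%/9⌋ = $51,995. Book value $259,979.
Year 2: ⌊$259,979 × 150%/9⌋ = $43,329. Book value $216,650.
Year 3: ⌊$216,650 × 150%/9⌋ = $36,108. Book value $180,542.
Year 4: ⌊$180,542 × 150%/9⌋ = $30,090. Book value $150,452.
Year 5: ⌊$150,452 × 150%/9⌋ = $25,075. Book value $125,377.
Year 6: ⌊$125,377 × 150%/9⌋ = $20,896. Book value $104,481.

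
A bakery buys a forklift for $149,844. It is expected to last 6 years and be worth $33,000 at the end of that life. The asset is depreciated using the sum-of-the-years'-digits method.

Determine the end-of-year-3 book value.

Depreciable base = $149,844 − $33,000 = $116,844.
Sum of the years' digits = 6+5+4+3+2+1 = 21.
Year 1: $116,844 × 6/21 = $33,384. Book value $116,460.
Year 2: $116,844 × 5/21 = $27,820. Book value $88,640.
Year 3: $116,844 × 4/21 = $22,256. Book value $66,384.

$66,384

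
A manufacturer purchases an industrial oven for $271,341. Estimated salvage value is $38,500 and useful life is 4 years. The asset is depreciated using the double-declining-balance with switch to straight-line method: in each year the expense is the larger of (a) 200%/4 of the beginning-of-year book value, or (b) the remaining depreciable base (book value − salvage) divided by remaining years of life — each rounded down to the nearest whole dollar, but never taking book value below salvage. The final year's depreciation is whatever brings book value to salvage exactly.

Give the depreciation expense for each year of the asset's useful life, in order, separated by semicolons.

$135,670; $67,835; $29,336; $0

Depreciable base = $271,341 − $38,500 = $232,841.
Year 1: DB = ⌊$271,341 × 200%/4⌋ = $135,670; SL = ⌊$232,841/4⌋ = $58,210 → take DB $135,670. Book value $135,671.
Year 2: DB = ⌊$135,671 × 200%/4⌋ = $67,835; SL = ⌊$97,171/3⌋ = $32,390 → take DB $67,835. Book value $67,836.
Year 3: DB = ⌊$67,836 × 200%/4⌋ = $33,918; SL = ⌊$29,336/2⌋ = $14,668 → take DB $33,918, capped at $29,336. Book value $38,500.
Year 4 (final): $38,500 − $38,500 = $0. Book value $38,500.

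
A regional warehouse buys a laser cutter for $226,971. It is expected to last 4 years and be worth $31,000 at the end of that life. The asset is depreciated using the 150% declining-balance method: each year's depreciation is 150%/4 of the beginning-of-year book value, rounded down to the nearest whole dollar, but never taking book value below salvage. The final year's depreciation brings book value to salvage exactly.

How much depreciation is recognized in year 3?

Depreciable base = $226,971 − $31,000 = $195,971.
Year 1: ⌊$226,971 × 150%/4⌋ = $85,114. Book value $141,857.
Year 2: ⌊$141,857 × 150%/4⌋ = $53,196. Book value $88,661.
Year 3: ⌊$88,661 × 150%/4⌋ = $33,247. Book value $55,414.

$33,247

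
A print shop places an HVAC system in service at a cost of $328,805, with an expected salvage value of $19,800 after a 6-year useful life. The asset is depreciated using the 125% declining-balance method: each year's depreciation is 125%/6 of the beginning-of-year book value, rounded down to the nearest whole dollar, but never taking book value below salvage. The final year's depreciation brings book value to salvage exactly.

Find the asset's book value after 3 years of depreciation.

Depreciable base = $328,805 − $19,800 = $309,005.
Year 1: ⌊$328,805 × 125%/6⌋ = $68,501. Book value $260,304.
Year 2: ⌊$260,304 × 125%/6⌋ = $54,230. Book value $206,074.
Year 3: ⌊$206,074 × 125%/6⌋ = $42,932. Book value $163,142.

$163,142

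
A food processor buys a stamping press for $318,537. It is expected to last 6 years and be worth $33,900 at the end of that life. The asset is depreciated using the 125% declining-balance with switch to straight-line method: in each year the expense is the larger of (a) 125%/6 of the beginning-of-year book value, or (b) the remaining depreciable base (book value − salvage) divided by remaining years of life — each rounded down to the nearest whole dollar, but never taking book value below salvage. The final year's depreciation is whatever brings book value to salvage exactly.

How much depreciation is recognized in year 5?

$41,383

Depreciable base = $318,537 − $33,900 = $284,637.
Year 1: DB = ⌊$318,537 × 125%/6⌋ = $66,361; SL = ⌊$284,637/6⌋ = $47,439 → take DB $66,361. Book value $252,176.
Year 2: DB = ⌊$252,176 × 125%/6⌋ = $52,536; SL = ⌊$218,276/5⌋ = $43,655 → take DB $52,536. Book value $199,640.
Year 3: DB = ⌊$199,640 × 125%/6⌋ = $41,591; SL = ⌊$165,740/4⌋ = $41,435 → take DB $41,591. Book value $158,049.
Year 4: DB = ⌊$158,049 × 125%/6⌋ = $32,926; SL = ⌊$124,149/3⌋ = $41,383 → take SL $41,383. Book value $116,666.
Year 5: DB = ⌊$116,666 × 125%/6⌋ = $24,305; SL = ⌊$82,766/2⌋ = $41,383 → take SL $41,383. Book value $75,283.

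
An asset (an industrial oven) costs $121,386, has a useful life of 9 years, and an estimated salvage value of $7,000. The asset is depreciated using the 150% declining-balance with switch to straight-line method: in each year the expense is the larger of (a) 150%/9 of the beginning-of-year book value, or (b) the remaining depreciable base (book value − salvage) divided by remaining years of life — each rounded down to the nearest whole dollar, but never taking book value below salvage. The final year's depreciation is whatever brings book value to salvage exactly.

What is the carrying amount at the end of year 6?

$37,924

Depreciable base = $121,386 − $7,000 = $114,386.
Year 1: DB = ⌊$121,386 × 150%/9⌋ = $20,231; SL = ⌊$114,386/9⌋ = $12,709 → take DB $20,231. Book value $101,155.
Year 2: DB = ⌊$101,155 × 150%/9⌋ = $16,859; SL = ⌊$94,155/8⌋ = $11,769 → take DB $16,859. Book value $84,296.
Year 3: DB = ⌊$84,296 × 150%/9⌋ = $14,049; SL = ⌊$77,296/7⌋ = $11,042 → take DB $14,049. Book value $70,247.
Year 4: DB = ⌊$70,247 × 150%/9⌋ = $11,707; SL = ⌊$63,247/6⌋ = $10,541 → take DB $11,707. Book value $58,540.
Year 5: DB = ⌊$58,540 × 150%/9⌋ = $9,756; SL = ⌊$51,540/5⌋ = $10,308 → take SL $10,308. Book value $48,232.
Year 6: DB = ⌊$48,232 × 150%/9⌋ = $8,038; SL = ⌊$41,232/4⌋ = $10,308 → take SL $10,308. Book value $37,924.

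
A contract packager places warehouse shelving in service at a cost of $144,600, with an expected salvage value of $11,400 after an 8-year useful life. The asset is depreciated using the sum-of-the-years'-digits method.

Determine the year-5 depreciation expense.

$14,800

Depreciable base = $144,600 − $11,400 = $133,200.
Sum of the years' digits = 8+7+6+5+4+3+2+1 = 36.
Year 1: $133,200 × 8/36 = $29,600. Book value $115,000.
Year 2: $133,200 × 7/36 = $25,900. Book value $89,100.
Year 3: $133,200 × 6/36 = $22,200. Book value $66,900.
Year 4: $133,200 × 5/36 = $18,500. Book value $48,400.
Year 5: $133,200 × 4/36 = $14,800. Book value $33,600.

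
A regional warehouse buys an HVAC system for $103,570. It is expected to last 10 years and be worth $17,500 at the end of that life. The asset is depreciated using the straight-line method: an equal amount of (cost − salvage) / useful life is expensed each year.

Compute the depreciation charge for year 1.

Depreciable base = $103,570 − $17,500 = $86,070.
Annual expense = $86,070 / 10 = $8,607.

$8,607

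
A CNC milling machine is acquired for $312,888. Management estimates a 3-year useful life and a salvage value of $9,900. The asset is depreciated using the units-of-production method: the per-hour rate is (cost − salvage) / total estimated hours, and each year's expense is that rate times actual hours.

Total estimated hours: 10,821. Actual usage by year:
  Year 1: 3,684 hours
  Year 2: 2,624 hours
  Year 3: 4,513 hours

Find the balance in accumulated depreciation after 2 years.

$176,624

Depreciable base = $312,888 − $9,900 = $302,988.
Rate = $302,988 / 10,821 hours = $28 per hour.
Year 1: 3,684 × $28 = $103,152. Book value $209,736.
Year 2: 2,624 × $28 = $73,472. Book value $136,264.
Accumulated through year 2 = $312,888 − $136,264 = $176,624.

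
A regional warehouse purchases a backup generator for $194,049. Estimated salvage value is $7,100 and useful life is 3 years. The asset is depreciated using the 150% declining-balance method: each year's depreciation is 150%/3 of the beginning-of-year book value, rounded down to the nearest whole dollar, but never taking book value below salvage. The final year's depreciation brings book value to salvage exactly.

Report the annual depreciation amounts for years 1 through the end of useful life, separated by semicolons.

Depreciable base = $194,049 − $7,100 = $186,949.
Year 1: ⌊$194,049 × 150%/3⌋ = $97,024. Book value $97,025.
Year 2: ⌊$97,025 × 150%/3⌋ = $48,512. Book value $48,513.
Year 3 (final): $48,513 − $7,100 = $41,413. Book value $7,100.

$97,024; $48,512; $41,413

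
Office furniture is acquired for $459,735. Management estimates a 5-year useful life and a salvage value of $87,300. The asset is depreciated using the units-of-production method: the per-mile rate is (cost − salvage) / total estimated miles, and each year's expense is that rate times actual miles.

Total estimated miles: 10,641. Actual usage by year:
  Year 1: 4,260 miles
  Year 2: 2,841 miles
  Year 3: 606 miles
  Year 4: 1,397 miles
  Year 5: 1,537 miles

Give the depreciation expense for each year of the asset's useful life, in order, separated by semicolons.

Depreciable base = $459,735 − $87,300 = $372,435.
Rate = $372,435 / 10,641 miles = $35 per mile.
Year 1: 4,260 × $35 = $149,100. Book value $310,635.
Year 2: 2,841 × $35 = $99,435. Book value $211,200.
Year 3: 606 × $35 = $21,210. Book value $189,990.
Year 4: 1,397 × $35 = $48,895. Book value $141,095.
Year 5: 1,537 × $35 = $53,795. Book value $87,300.

$149,100; $99,435; $21,210; $48,895; $53,795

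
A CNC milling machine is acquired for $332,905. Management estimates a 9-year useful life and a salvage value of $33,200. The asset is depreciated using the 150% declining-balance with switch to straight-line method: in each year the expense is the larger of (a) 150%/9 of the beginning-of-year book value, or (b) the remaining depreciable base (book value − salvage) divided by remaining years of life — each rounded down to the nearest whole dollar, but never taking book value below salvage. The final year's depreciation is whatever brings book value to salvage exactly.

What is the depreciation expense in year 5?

Depreciable base = $332,905 − $33,200 = $299,705.
Year 1: DB = ⌊$332,905 × 150%/9⌋ = $55,484; SL = ⌊$299,705/9⌋ = $33,300 → take DB $55,484. Book value $277,421.
Year 2: DB = ⌊$277,421 × 150%/9⌋ = $46,236; SL = ⌊$244,221/8⌋ = $30,527 → take DB $46,236. Book value $231,185.
Year 3: DB = ⌊$231,185 × 150%/9⌋ = $38,530; SL = ⌊$197,985/7⌋ = $28,283 → take DB $38,530. Book value $192,655.
Year 4: DB = ⌊$192,655 × 150%/9⌋ = $32,109; SL = ⌊$159,455/6⌋ = $26,575 → take DB $32,109. Book value $160,546.
Year 5: DB = ⌊$160,546 × 150%/9⌋ = $26,757; SL = ⌊$127,346/5⌋ = $25,469 → take DB $26,757. Book value $133,789.

$26,757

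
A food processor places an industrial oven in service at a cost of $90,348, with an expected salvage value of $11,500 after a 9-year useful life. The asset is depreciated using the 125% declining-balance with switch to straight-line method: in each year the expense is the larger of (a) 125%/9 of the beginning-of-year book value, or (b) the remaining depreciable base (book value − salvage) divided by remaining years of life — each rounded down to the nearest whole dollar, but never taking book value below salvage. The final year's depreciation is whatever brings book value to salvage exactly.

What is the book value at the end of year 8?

$19,136

Depreciable base = $90,348 − $11,500 = $78,848.
Year 1: DB = ⌊$90,348 × 125%/9⌋ = $12,548; SL = ⌊$78,848/9⌋ = $8,760 → take DB $12,548. Book value $77,800.
Year 2: DB = ⌊$77,800 × 125%/9⌋ = $10,805; SL = ⌊$66,300/8⌋ = $8,287 → take DB $10,805. Book value $66,995.
Year 3: DB = ⌊$66,995 × 125%/9⌋ = $9,304; SL = ⌊$55,495/7⌋ = $7,927 → take DB $9,304. Book value $57,691.
Year 4: DB = ⌊$57,691 × 125%/9⌋ = $8,012; SL = ⌊$46,191/6⌋ = $7,698 → take DB $8,012. Book value $49,679.
Year 5: DB = ⌊$49,679 × 125%/9⌋ = $6,899; SL = ⌊$38,179/5⌋ = $7,635 → take SL $7,635. Book value $42,044.
Year 6: DB = ⌊$42,044 × 125%/9⌋ = $5,839; SL = ⌊$30,544/4⌋ = $7,636 → take SL $7,636. Book value $34,408.
Year 7: DB = ⌊$34,408 × 125%/9⌋ = $4,778; SL = ⌊$22,908/3⌋ = $7,636 → take SL $7,636. Book value $26,772.
Year 8: DB = ⌊$26,772 × 125%/9⌋ = $3,718; SL = ⌊$15,272/2⌋ = $7,636 → take SL $7,636. Book value $19,136.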